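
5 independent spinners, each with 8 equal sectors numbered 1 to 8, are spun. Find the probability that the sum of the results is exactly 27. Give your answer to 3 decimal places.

There are 8^5 = 32768 equally likely outcomes.
The number of ordered 5-tuples from {1,…,8} summing to 27 is 1750.
P(sum = 27) = 1750/32768 = 875/16384 ≈ 0.053.

0.053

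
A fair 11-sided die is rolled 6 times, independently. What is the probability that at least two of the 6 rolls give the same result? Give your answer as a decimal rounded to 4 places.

0.8122

P(all 6 different) = 11/11 · 10/11 · ··· · 6/11 ≈ 0.1878.
P(at least two equal) = 1 − 0.1878 = 0.8122.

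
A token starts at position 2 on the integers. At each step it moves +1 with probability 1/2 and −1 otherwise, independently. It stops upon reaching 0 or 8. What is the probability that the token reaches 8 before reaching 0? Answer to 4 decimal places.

0.2500

With a fair step, P(i) = ½P(i−1) + ½P(i+1) with P(0)=0, P(8)=1 has the linear solution P(i) = i/8.
P(2) = 2/8 = 1/4 ≈ 0.2500.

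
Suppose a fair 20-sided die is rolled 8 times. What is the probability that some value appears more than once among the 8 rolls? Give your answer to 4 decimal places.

P(all 8 different) = 20/20 · 19/20 · ··· · 13/20 ≈ 0.1984.
P(at least two equal) = 1 − 0.1984 = 0.8016.

0.8016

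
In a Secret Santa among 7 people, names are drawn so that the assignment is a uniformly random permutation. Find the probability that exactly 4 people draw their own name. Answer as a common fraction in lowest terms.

Choose which 4 of the 7 are fixed: C(7,4) = 35 ways.
The remaining 3 must have no fixed point: D(3) = 2.
P = 35·2/5040 = 1/72.

1/72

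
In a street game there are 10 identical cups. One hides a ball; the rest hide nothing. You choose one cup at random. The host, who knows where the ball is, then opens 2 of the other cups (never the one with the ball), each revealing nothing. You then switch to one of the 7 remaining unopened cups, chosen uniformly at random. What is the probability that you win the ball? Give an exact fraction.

9/70

Your original cup holds the ball with probability 1/10, so the other 9 collectively hold it with probability 9/10.
The host can always find 2 empty cups to open, so the reveals don't change that 9/10; it is now spread over the 7 remaining unopened cups.
P(win by switching) = (9/10) · (1/7) = 9/70.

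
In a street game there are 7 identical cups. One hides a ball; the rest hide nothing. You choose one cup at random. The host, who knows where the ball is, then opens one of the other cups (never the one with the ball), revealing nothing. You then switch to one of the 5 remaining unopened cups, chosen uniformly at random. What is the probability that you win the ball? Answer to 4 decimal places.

Your original cup holds the ball with probability 1/7, so the other 6 collectively hold it with probability 6/7.
The host can always find an empty cup to open, so this doesn't change that 6/7; it is now spread over the 5 remaining unopened cups.
P(win by switching) = (6/7) · (1/5) = 6/35 ≈ 0.1714.

0.1714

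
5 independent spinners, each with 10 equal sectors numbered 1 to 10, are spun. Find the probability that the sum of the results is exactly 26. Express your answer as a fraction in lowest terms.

47/800

There are 10^5 = 100000 equally likely outcomes.
The number of ordered 5-tuples from {1,…,10} summing to 26 is 5875.
P(sum = 26) = 5875/100000 = 47/800.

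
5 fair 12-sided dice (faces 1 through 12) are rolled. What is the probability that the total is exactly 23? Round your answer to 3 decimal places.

0.025

There are 12^5 = 248832 equally likely outcomes.
The number of ordered 5-tuples from {1,…,12} summing to 23 is 6265.
P(sum = 23) = 6265/248832 ≈ 0.025.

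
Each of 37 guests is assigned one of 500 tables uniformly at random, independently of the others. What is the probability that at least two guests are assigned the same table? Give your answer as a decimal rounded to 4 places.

0.7448

It's easier to compute the probability that all 37 are distinct.
P(all distinct) = 500/500 · 499/500 · ··· · 464/500 ≈ 0.2552.
So the probability of at least one match is 1 − 0.2552 = 0.7448.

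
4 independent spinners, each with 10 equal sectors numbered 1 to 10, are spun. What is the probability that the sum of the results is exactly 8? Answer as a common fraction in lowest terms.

There are 10^4 = 10000 equally likely outcomes.
The number of ordered 4-tuples from {1,…,10} summing to 8 is 35.
P(sum = 8) = 35/10000 = 7/2000.

7/2000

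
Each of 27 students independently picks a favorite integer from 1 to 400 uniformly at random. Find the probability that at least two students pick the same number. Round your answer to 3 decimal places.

0.592

It's easier to compute the probability that all 27 are distinct.
P(all distinct) = 400/400 · 399/400 · ··· · 374/400 ≈ 0.408.
So the probability of at least one match is 1 − 0.408 = 0.592.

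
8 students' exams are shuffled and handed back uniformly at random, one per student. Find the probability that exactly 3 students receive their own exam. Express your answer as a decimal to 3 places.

0.061

Choose which 3 of the 8 are fixed: C(8,3) = 56 ways.
The remaining 5 must have no fixed point: D(5) = 44.
P = 56·44/40320 = 11/180 ≈ 0.061.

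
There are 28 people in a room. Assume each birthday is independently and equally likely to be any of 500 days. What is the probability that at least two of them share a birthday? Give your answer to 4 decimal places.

It's easier to compute the probability that all 28 are distinct.
P(all distinct) = 500/500 · 499/500 · ··· · 473/500 ≈ 0.4629.
So the probability of at least one match is 1 − 0.4629 = 0.5371.

0.5371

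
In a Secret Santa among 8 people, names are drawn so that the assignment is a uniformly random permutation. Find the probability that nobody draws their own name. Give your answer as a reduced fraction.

2119/5760

This is the derangement probability: permutations of 8 with no fixed point.
D(8) = 8! · (1 − 1/1! + 1/2! − ··· + (−1)^8/8!) = 14833.
P = 14833/40320 = 2119/5760.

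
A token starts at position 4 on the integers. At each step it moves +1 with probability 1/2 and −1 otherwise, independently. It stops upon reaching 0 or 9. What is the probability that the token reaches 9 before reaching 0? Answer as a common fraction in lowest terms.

4/9

With a fair step, P(i) = ½P(i−1) + ½P(i+1) with P(0)=0, P(9)=1 has the linear solution P(i) = i/9.
P(4) = 4/9.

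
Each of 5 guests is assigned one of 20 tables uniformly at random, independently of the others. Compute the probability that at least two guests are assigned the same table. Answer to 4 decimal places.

It's easier to compute the probability that all 5 are distinct.
P(all distinct) = 20/20 · 19/20 · ··· · 16/20 ≈ 0.5814.
So the probability of at least one match is 1 − 0.5814 = 0.4186.

0.4186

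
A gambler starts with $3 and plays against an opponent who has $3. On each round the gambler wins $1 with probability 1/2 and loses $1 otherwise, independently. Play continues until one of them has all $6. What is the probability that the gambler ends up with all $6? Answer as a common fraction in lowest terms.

With a fair step, P(i) = ½P(i−1) + ½P(i+1) with P(0)=0, P(6)=1 has the linear solution P(i) = i/6.
P(3) = 3/6 = 1/2.

1/2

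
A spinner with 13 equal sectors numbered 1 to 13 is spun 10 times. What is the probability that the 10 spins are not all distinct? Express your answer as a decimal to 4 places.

P(all 10 different) = 13/13 · 12/13 · ··· · 4/13 ≈ 0.0075.
P(at least two equal) = 1 − 0.0075 = 0.9925.

0.9925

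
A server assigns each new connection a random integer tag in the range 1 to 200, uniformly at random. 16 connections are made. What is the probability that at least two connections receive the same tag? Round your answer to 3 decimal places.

0.460

It's easier to compute the probability that all 16 are distinct.
P(all distinct) = 200/200 · 199/200 · ··· · 185/200 ≈ 0.540.
So the probability of at least one match is 1 − 0.540 = 0.460.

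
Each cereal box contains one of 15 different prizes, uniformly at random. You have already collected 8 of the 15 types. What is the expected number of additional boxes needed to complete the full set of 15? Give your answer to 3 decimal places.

Starting from 8 distinct types, each trial gives a new one with probability (15−i)/15 when i types are held, so the wait for the next new type is 15/(15−i).
E = 15/7 + 15/6 + 15/5 + 15/4 + 15/3 + 15/2 + 15/1 = 1089/28 ≈ 38.893.

38.893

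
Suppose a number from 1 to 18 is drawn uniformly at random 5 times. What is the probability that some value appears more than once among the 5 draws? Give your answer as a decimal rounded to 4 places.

P(all 5 different) = 18/18 · 17/18 · ··· · 14/18 ≈ 0.5441.
P(at least two equal) = 1 − 0.5441 = 0.4559.

0.4559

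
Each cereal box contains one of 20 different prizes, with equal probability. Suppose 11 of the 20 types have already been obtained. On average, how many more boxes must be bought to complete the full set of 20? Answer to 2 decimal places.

Starting from 11 distinct types, each trial gives a new one with probability (20−i)/20 when i types are held, so the wait for the next new type is 20/(20−i).
E = 20/9 + 20/8 + 20/7 + 20/6 + 20/5 + 20/4 + 20/3 + 20/2 + 20/1 = 7129/126 ≈ 56.58.

56.58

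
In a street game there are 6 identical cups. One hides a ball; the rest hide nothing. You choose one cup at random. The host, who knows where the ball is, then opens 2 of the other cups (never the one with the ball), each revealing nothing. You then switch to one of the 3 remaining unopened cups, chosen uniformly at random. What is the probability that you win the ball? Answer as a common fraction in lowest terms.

Your original cup holds the ball with probability 1/6, so the other 5 collectively hold it with probability 5/6.
The host can always find 2 empty cups to open, so the reveals don't change that 5/6; it is now spread over the 3 remaining unopened cups.
P(win by switching) = (5/6) · (1/3) = 5/18.

5/18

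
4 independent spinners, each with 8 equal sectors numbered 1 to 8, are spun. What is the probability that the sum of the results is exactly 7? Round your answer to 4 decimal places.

0.0049

There are 8^4 = 4096 equally likely outcomes.
The number of ordered 4-tuples from {1,…,8} summing to 7 is 20.
P(sum = 7) = 20/4096 = 5/1024 ≈ 0.0049.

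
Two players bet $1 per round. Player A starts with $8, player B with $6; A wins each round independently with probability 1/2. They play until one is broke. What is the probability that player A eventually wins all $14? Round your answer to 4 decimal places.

With a fair step, P(i) = ½P(i−1) + ½P(i+1) with P(0)=0, P(14)=1 has the linear solution P(i) = i/14.
P(8) = 8/14 = 4/7 ≈ 0.5714.

0.5714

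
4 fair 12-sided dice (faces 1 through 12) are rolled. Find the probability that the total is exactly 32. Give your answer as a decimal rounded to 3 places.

There are 12^4 = 20736 equally likely outcomes.
The number of ordered 4-tuples from {1,…,12} summing to 32 is 829.
P(sum = 32) = 829/20736 ≈ 0.040.

0.040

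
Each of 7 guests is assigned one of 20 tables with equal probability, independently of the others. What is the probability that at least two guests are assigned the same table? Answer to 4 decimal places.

It's easier to compute the probability that all 7 are distinct.
P(all distinct) = 20/20 · 19/20 · ··· · 14/20 ≈ 0.3052.
So the probability of at least one match is 1 − 0.3052 = 0.6948.

0.6948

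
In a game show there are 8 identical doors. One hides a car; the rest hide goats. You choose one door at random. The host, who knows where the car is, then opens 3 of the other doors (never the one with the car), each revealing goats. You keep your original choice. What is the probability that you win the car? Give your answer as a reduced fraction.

1/8

The host can always open 3 empty doors regardless of your choice, so the reveals give no information about your original door.
P(win by staying) = 1/8.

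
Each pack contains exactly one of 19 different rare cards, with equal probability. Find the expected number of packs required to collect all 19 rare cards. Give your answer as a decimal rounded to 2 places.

After i distinct types are collected, each trial gives a new one with probability (19−i)/19, so the expected wait for the next new type is 19/(19−i).
E = 19/19 + 19/18 + 19/17 + 19/16 + 19/15 + 19/14 + 19/13 + 19/12 + 19/11 + 19/10 + 19/9 + 19/8 + 19/7 + 19/6 + 19/5 + 19/4 + 19/3 + 19/2 + 19/1 = 275295799/4084080 ≈ 67.41.

67.41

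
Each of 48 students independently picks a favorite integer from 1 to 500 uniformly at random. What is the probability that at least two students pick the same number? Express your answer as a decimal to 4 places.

0.9028

It's easier to compute the probability that all 48 are distinct.
P(all distinct) = 500/500 · 499/500 · ··· · 453/500 ≈ 0.0972.
So the probability of at least one match is 1 − 0.0972 = 0.9028.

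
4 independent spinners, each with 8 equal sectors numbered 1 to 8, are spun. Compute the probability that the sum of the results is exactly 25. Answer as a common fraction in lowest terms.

15/512

There are 8^4 = 4096 equally likely outcomes.
The number of ordered 4-tuples from {1,…,8} summing to 25 is 120.
P(sum = 25) = 120/4096 = 15/512.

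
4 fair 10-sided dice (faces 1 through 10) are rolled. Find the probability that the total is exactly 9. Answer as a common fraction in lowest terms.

7/1250

There are 10^4 = 10000 equally likely outcomes.
The number of ordered 4-tuples from {1,…,10} summing to 9 is 56.
P(sum = 9) = 56/10000 = 7/1250.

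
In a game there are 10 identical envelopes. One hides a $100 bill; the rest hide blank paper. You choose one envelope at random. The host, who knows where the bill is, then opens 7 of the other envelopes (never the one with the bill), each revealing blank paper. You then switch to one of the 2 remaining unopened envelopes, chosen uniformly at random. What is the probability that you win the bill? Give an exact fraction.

9/20

Your original envelope holds the bill with probability 1/10, so the other 9 collectively hold it with probability 9/10.
The host can always find 7 empty envelopes to open, so the reveals don't change that 9/10; it is now spread over the 2 remaining unopened envelopes.
P(win by switching) = (9/10) · (1/2) = 9/20.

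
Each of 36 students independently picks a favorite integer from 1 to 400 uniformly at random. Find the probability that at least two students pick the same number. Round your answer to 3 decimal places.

It's easier to compute the probability that all 36 are distinct.
P(all distinct) = 400/400 · 399/400 · ··· · 365/400 ≈ 0.197.
So the probability of at least one match is 1 − 0.197 = 0.803.

0.803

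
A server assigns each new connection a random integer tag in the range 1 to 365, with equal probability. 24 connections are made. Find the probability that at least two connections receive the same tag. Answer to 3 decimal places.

0.538

It's easier to compute the probability that all 24 are distinct.
P(all distinct) = 365/365 · 364/365 · ··· · 342/365 ≈ 0.462.
So the probability of at least one match is 1 − 0.462 = 0.538.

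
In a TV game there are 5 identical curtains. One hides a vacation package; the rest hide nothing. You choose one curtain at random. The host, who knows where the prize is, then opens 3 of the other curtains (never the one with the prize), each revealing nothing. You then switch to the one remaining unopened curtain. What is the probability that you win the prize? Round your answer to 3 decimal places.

0.800

Your original curtain holds the prize with probability 1/5, so the other 4 collectively hold it with probability 4/5.
The host can always find 3 empty curtains to open, so the reveals don't change that 4/5; it is now spread over the 1 remaining unopened curtain.
P(win by switching) = (4/5) · (1/1) = 4/5 ≈ 0.800.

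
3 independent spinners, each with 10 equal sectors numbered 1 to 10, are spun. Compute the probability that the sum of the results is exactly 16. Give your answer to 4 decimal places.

There are 10^3 = 1000 equally likely outcomes.
The number of ordered 3-tuples from {1,…,10} summing to 16 is 75.
P(sum = 16) = 75/1000 = 3/40 ≈ 0.0750.

0.0750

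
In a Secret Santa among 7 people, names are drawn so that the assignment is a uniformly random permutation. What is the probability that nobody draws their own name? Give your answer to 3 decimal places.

0.368

This is the derangement probability: permutations of 7 with no fixed point.
D(7) = 7! · (1 − 1/1! + 1/2! − ··· + (−1)^7/7!) = 1854.
P = 1854/5040 = 103/280 ≈ 0.368.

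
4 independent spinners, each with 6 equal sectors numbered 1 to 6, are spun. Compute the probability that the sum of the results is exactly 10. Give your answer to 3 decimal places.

There are 6^4 = 1296 equally likely outcomes.
The number of ordered 4-tuples from {1,…,6} summing to 10 is 80.
P(sum = 10) = 80/1296 = 5/81 ≈ 0.062.

0.062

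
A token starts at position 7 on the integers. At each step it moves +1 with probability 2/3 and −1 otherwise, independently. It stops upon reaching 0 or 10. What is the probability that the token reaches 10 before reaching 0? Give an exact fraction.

1016/1023

Let r = q/p = (1/3)/(2/3) = 1/2. The recurrence P(i) = p·P(i+1) + q·P(i−1) with P(0)=0, P(10)=1 gives P(i) = (1 − r^i)/(1 − r^10).
P(7) = (1 − (1/2)^7) / (1 − (1/2)^10) = 1016/1023.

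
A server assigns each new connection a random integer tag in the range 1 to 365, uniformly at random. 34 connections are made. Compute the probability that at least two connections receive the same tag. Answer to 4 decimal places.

It's easier to compute the probability that all 34 are distinct.
P(all distinct) = 365/365 · 364/365 · ··· · 332/365 ≈ 0.2047.
So the probability of at least one match is 1 − 0.2047 = 0.7953.

0.7953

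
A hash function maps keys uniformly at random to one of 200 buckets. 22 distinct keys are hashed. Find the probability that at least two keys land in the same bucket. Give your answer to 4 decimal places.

It's easier to compute the probability that all 22 are distinct.
P(all distinct) = 200/200 · 199/200 · ··· · 179/200 ≈ 0.3016.
So the probability of at least one match is 1 − 0.3016 = 0.6984.

0.6984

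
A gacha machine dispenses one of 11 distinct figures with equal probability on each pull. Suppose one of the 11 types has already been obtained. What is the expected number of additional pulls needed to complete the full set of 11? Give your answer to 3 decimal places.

Starting from 1 distinct type, each trial gives a new one with probability (11−i)/11 when i types are held, so the wait for the next new type is 11/(11−i).
E = 11/10 + 11/9 + 11/8 + 11/7 + 11/6 + 11/5 + 11/4 + 11/3 + 11/2 + 11/1 = 81191/2520 ≈ 32.219.

32.219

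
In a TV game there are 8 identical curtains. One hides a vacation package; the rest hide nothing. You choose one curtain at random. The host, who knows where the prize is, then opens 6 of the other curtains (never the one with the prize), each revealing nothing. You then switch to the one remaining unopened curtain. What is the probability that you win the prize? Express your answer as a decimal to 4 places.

0.8750

Your original curtain holds the prize with probability 1/8, so the other 7 collectively hold it with probability 7/8.
The host can always find 6 empty curtains to open, so the reveals don't change that 7/8; it is now spread over the 1 remaining unopened curtain.
P(win by switching) = (7/8) · (1/1) = 7/8 ≈ 0.8750.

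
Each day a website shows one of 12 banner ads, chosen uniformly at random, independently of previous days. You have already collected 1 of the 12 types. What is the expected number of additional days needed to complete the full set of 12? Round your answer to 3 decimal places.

36.239

Starting from 1 distinct type, each trial gives a new one with probability (12−i)/12 when i types are held, so the wait for the next new type is 12/(12−i).
E = 12/11 + 12/10 + 12/9 + 12/8 + 12/7 + 12/6 + 12/5 + 12/4 + 12/3 + 12/2 + 12/1 = 83711/2310 ≈ 36.239.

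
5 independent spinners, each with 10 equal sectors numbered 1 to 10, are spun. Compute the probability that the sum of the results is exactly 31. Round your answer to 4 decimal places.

0.0528

There are 10^5 = 100000 equally likely outcomes.
The number of ordered 5-tuples from {1,…,10} summing to 31 is 5280.
P(sum = 31) = 5280/100000 = 33/625 ≈ 0.0528.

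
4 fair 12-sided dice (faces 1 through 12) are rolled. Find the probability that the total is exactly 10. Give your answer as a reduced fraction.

There are 12^4 = 20736 equally likely outcomes.
The number of ordered 4-tuples from {1,…,12} summing to 10 is 84.
P(sum = 10) = 84/20736 = 7/1728.

7/1728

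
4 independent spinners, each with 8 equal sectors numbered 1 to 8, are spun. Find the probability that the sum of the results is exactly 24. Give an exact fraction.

There are 8^4 = 4096 equally likely outcomes.
The number of ordered 4-tuples from {1,…,8} summing to 24 is 161.
P(sum = 24) = 161/4096.

161/4096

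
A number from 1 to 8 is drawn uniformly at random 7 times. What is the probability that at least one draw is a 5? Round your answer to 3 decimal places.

P(no draw is a 5) = (7/8)^7 ≈ 0.393.
P(at least one) = 1 − 0.393 = 0.607.

0.607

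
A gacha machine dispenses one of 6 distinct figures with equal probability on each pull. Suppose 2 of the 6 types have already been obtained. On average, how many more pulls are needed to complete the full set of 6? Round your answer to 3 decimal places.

12.500

Starting from 2 distinct types, each trial gives a new one with probability (6−i)/6 when i types are held, so the wait for the next new type is 6/(6−i).
E = 6/4 + 6/3 + 6/2 + 6/1 = 25/2 ≈ 12.500.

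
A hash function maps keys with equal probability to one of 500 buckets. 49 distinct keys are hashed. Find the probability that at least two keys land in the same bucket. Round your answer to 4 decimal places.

0.9121

It's easier to compute the probability that all 49 are distinct.
P(all distinct) = 500/500 · 499/500 · ··· · 452/500 ≈ 0.0879.
So the probability of at least one match is 1 − 0.0879 = 0.9121.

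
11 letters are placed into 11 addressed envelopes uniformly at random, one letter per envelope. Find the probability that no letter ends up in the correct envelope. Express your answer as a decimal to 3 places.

0.368

This is the derangement probability: permutations of 11 with no fixed point.
D(11) = 11! · (1 − 1/1! + 1/2! − ··· + (−1)^11/11!) = 14684570.
P = 14684570/39916800 = 1468457/3991680 ≈ 0.368.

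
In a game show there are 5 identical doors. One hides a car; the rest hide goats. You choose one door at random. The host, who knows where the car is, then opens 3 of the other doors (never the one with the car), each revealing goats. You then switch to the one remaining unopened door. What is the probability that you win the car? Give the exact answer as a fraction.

4/5

Your original door holds the car with probability 1/5, so the other 4 collectively hold it with probability 4/5.
The host can always find 3 empty doors to open, so the reveals don't change that 4/5; it is now spread over the 1 remaining unopened door.
P(win by switching) = (4/5) · (1/1) = 4/5.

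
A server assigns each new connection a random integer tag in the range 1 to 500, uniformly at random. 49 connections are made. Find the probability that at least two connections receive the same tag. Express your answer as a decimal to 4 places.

It's easier to compute the probability that all 49 are distinct.
P(all distinct) = 500/500 · 499/500 · ··· · 452/500 ≈ 0.0879.
So the probability of at least one match is 1 − 0.0879 = 0.9121.

0.9121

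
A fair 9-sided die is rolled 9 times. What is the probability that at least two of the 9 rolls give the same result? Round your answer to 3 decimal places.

P(all 9 different) = 9/9 · 8/9 · ··· · 1/9 ≈ 0.001.
P(at least two equal) = 1 − 0.001 = 0.999.

0.999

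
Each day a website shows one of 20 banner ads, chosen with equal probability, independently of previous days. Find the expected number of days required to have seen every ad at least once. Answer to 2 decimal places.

After i distinct types are collected, each trial gives a new one with probability (20−i)/20, so the expected wait for the next new type is 20/(20−i).
E = 20/20 + 20/19 + 20/18 + 20/17 + 20/16 + 20/15 + 20/14 + 20/13 + 20/12 + 20/11 + 20/10 + 20/9 + 20/8 + 20/7 + 20/6 + 20/5 + 20/4 + 20/3 + 20/2 + 20/1 = 279175675/3879876 ≈ 71.95.

71.95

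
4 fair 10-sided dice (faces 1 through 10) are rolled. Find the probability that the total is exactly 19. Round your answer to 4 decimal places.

There are 10^4 = 10000 equally likely outcomes.
The number of ordered 4-tuples from {1,…,10} summing to 19 is 592.
P(sum = 19) = 592/10000 = 37/625 ≈ 0.0592.

0.0592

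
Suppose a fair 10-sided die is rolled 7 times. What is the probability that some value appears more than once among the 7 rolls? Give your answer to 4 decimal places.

P(all 7 different) = 10/10 · 9/10 · ··· · 4/10 ≈ 0.0605.
P(at least two equal) = 1 − 0.0605 = 0.9395.

0.9395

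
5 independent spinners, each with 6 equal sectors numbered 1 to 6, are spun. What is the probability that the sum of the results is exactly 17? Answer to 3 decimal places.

There are 6^5 = 7776 equally likely outcomes.
The number of ordered 5-tuples from {1,…,6} summing to 17 is 780.
P(sum = 17) = 780/7776 = 65/648 ≈ 0.100.

0.100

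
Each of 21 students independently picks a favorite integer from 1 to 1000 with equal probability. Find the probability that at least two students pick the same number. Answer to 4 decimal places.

0.1906

It's easier to compute the probability that all 21 are distinct.
P(all distinct) = 1000/1000 · 999/1000 · ··· · 980/1000 ≈ 0.8094.
So the probability of at least one match is 1 − 0.8094 = 0.1906.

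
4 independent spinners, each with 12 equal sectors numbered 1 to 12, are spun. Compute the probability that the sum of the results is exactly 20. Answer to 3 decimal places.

0.040

There are 12^4 = 20736 equally likely outcomes.
The number of ordered 4-tuples from {1,…,12} summing to 20 is 829.
P(sum = 20) = 829/20736 ≈ 0.040.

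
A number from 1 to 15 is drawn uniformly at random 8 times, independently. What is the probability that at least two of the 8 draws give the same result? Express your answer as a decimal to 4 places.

0.8988

P(all 8 different) = 15/15 · 14/15 · ··· · 8/15 ≈ 0.1012.
P(at least two equal) = 1 − 0.1012 = 0.8988.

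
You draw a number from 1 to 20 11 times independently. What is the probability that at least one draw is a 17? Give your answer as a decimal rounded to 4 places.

0.4312

P(no draw is a 17) = (19/20)^11 ≈ 0.5688.
P(at least one) = 1 − 0.5688 = 0.4312.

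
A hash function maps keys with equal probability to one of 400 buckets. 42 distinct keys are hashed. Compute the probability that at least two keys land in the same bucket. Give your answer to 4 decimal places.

It's easier to compute the probability that all 42 are distinct.
P(all distinct) = 400/400 · 399/400 · ··· · 359/400 ≈ 0.1074.
So the probability of at least one match is 1 − 0.1074 = 0.8926.

0.8926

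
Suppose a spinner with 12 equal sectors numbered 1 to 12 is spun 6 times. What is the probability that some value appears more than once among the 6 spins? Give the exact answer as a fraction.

P(all 6 different) = 12/12 · 11/12 · ··· · 7/12 = 385/1728.
P(at least two equal) = 1 − 385/1728 = 1343/1728.

1343/1728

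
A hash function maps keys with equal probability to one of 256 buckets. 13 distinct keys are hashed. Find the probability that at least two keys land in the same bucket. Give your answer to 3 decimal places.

0.266

It's easier to compute the probability that all 13 are distinct.
P(all distinct) = 256/256 · 255/256 · ··· · 244/256 ≈ 0.734.
So the probability of at least one match is 1 − 0.734 = 0.266.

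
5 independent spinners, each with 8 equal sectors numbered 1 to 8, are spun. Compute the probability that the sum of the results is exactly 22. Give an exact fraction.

615/8192

There are 8^5 = 32768 equally likely outcomes.
The number of ordered 5-tuples from {1,…,8} summing to 22 is 2460.
P(sum = 22) = 2460/32768 = 615/8192.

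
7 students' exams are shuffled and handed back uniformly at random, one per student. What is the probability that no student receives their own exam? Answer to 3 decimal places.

0.368

This is the derangement probability: permutations of 7 with no fixed point.
D(7) = 7! · (1 − 1/1! + 1/2! − ··· + (−1)^7/7!) = 1854.
P = 1854/5040 = 103/280 ≈ 0.368.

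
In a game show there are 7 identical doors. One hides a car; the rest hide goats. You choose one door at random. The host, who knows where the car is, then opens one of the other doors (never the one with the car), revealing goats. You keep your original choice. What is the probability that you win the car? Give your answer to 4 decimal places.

The host can always open an empty door regardless of your choice, so this gives no information about your original door.
P(win by staying) = 1/7 ≈ 0.1429.

0.1429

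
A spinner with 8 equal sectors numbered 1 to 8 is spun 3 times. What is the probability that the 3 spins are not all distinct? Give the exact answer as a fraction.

11/32

P(all 3 different) = 8/8 · 7/8 · ··· · 6/8 = 21/32.
P(at least two equal) = 1 − 21/32 = 11/32.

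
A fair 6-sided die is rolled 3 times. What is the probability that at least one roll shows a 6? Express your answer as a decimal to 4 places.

0.4213

P(no roll shows a 6) = (5/6)^3 ≈ 0.5787.
P(at least one) = 1 − 0.5787 = 0.4213.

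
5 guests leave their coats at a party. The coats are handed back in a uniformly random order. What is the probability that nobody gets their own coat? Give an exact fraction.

This is the derangement probability: permutations of 5 with no fixed point.
D(5) = 5! · (1 − 1/1! + 1/2! − ··· + (−1)^5/5!) = 44.
P = 44/120 = 11/30.

11/30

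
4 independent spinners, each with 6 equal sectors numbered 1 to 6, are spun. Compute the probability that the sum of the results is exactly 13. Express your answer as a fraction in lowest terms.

35/324

There are 6^4 = 1296 equally likely outcomes.
The number of ordered 4-tuples from {1,…,6} summing to 13 is 140.
P(sum = 13) = 140/1296 = 35/324.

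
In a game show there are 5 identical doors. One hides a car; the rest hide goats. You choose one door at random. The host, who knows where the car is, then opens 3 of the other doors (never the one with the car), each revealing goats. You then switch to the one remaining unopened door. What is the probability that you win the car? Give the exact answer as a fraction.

Your original door holds the car with probability 1/5, so the other 4 collectively hold it with probability 4/5.
The host can always find 3 empty doors to open, so the reveals don't change that 4/5; it is now spread over the 1 remaining unopened door.
P(win by switching) = (4/5) · (1/1) = 4/5.

4/5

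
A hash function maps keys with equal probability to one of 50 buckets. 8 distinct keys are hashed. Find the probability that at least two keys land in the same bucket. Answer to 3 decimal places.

0.446

It's easier to compute the probability that all 8 are distinct.
P(all distinct) = 50/50 · 49/50 · ··· · 43/50 ≈ 0.554.
So the probability of at least one match is 1 − 0.554 = 0.446.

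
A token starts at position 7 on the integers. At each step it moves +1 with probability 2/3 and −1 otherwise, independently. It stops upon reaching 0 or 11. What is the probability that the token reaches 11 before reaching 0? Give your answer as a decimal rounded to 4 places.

Let r = q/p = (1/3)/(2/3) = 1/2. The recurrence P(i) = p·P(i+1) + q·P(i−1) with P(0)=0, P(11)=1 gives P(i) = (1 − r^i)/(1 − r^11).
P(7) = (1 − (1/2)^7) / (1 − (1/2)^11) = 2032/2047 ≈ 0.9927.

0.9927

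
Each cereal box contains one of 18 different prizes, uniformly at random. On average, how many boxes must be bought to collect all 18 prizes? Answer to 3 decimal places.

After i distinct types are collected, each trial gives a new one with probability (18−i)/18, so the expected wait for the next new type is 18/(18−i).
E = 18/18 + 18/17 + 18/16 + 18/15 + 18/14 + 18/13 + 18/12 + 18/11 + 18/10 + 18/9 + 18/8 + 18/7 + 18/6 + 18/5 + 18/4 + 18/3 + 18/2 + 18/1 = 42822903/680680 ≈ 62.912.

62.912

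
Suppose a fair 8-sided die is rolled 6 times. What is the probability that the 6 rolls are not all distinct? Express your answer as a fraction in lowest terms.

3781/4096

P(all 6 different) = 8/8 · 7/8 · ··· · 3/8 = 315/4096.
P(at least two equal) = 1 − 315/4096 = 3781/4096.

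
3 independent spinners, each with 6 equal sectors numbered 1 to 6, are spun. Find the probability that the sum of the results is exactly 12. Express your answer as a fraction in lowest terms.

25/216

There are 6^3 = 216 equally likely outcomes.
The number of ordered 3-tuples from {1,…,6} summing to 12 is 25.
P(sum = 12) = 25/216.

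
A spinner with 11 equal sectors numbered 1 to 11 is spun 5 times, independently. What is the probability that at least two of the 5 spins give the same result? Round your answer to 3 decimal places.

0.656

P(all 5 different) = 11/11 · 10/11 · ··· · 7/11 ≈ 0.344.
P(at least two equal) = 1 − 0.344 = 0.656.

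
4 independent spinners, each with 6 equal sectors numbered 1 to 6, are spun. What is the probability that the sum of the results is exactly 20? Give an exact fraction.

35/1296

There are 6^4 = 1296 equally likely outcomes.
The number of ordered 4-tuples from {1,…,6} summing to 20 is 35.
P(sum = 20) = 35/1296.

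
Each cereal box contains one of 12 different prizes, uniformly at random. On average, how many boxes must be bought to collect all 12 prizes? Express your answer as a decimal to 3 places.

37.239

After i distinct types are collected, each trial gives a new one with probability (12−i)/12, so the expected wait for the next new type is 12/(12−i).
E = 12/12 + 12/11 + 12/10 + 12/9 + 12/8 + 12/7 + 12/6 + 12/5 + 12/4 + 12/3 + 12/2 + 12/1 = 86021/2310 ≈ 37.239.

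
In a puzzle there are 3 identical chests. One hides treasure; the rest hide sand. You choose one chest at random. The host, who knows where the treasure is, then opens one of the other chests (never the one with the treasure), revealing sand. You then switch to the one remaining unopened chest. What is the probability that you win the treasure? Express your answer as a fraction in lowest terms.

2/3

Your original chest holds the treasure with probability 1/3, so the other 2 collectively hold it with probability 2/3.
The host can always find an empty chest to open, so this doesn't change that 2/3; it is now spread over the 1 remaining unopened chest.
P(win by switching) = (2/3) · (1/1) = 2/3.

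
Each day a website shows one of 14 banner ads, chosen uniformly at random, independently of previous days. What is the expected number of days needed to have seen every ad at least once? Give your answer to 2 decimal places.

After i distinct types are collected, each trial gives a new one with probability (14−i)/14, so the expected wait for the next new type is 14/(14−i).
E = 14/14 + 14/13 + 14/12 + 14/11 + 14/10 + 14/9 + 14/8 + 14/7 + 14/6 + 14/5 + 14/4 + 14/3 + 14/2 + 14/1 = 1171733/25740 ≈ 45.52.

45.52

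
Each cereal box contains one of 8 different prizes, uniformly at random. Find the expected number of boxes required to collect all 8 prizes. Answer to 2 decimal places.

21.74

After i distinct types are collected, each trial gives a new one with probability (8−i)/8, so the expected wait for the next new type is 8/(8−i).
E = 8/8 + 8/7 + 8/6 + 8/5 + 8/4 + 8/3 + 8/2 + 8/1 = 761/35 ≈ 21.74.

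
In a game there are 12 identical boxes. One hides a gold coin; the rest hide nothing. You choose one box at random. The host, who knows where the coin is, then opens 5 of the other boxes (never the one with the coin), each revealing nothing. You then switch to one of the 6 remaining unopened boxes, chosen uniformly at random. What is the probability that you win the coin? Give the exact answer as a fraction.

Your original box holds the coin with probability 1/12, so the other 11 collectively hold it with probability 11/12.
The host can always find 5 empty boxes to open, so the reveals don't change that 11/12; it is now spread over the 6 remaining unopened boxes.
P(win by switching) = (11/12) · (1/6) = 11/72.

11/72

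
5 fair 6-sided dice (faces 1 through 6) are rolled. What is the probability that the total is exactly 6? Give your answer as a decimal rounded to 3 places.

There are 6^5 = 7776 equally likely outcomes.
The number of ordered 5-tuples from {1,…,6} summing to 6 is 5.
P(sum = 6) = 5/7776 ≈ 0.001.

0.001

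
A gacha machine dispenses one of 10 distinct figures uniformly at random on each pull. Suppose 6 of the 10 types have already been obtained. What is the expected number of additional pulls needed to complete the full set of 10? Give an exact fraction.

125/6

Starting from 6 distinct types, each trial gives a new one with probability (10−i)/10 when i types are held, so the wait for the next new type is 10/(10−i).
E = 10/4 + 10/3 + 10/2 + 10/1 = 125/6.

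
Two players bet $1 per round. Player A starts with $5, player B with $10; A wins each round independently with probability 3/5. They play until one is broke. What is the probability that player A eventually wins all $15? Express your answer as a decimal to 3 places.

Let r = q/p = (2/5)/(3/5) = 2/3. The recurrence P(i) = p·P(i+1) + q·P(i−1) with P(0)=0, P(15)=1 gives P(i) = (1 − r^i)/(1 − r^15).
P(5) = (1 − (2/3)^5) / (1 − (2/3)^15) = 59049/67849 ≈ 0.870.

0.870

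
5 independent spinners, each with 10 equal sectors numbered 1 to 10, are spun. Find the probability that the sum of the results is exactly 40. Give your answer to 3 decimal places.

0.010

There are 10^5 = 100000 equally likely outcomes.
The number of ordered 5-tuples from {1,…,10} summing to 40 is 996.
P(sum = 40) = 996/100000 = 249/25000 ≈ 0.010.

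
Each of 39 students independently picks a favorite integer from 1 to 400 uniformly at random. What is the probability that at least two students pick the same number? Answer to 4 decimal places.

It's easier to compute the probability that all 39 are distinct.
P(all distinct) = 400/400 · 399/400 · ··· · 362/400 ≈ 0.1473.
So the probability of at least one match is 1 − 0.1473 = 0.8527.

0.8527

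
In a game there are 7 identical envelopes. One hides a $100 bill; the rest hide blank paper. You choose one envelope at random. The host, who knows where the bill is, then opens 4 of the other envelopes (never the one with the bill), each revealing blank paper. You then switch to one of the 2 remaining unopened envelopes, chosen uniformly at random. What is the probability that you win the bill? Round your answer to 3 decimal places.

0.429

Your original envelope holds the bill with probability 1/7, so the other 6 collectively hold it with probability 6/7.
The host can always find 4 empty envelopes to open, so the reveals don't change that 6/7; it is now spread over the 2 remaining unopened envelopes.
P(win by switching) = (6/7) · (1/2) = 3/7 ≈ 0.429.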